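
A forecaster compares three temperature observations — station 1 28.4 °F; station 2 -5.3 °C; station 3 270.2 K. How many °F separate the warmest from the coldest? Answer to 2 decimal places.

5.94 °F

station 1: 28.4 °F = -2.000 °C.
station 3: 270.2 K = -2.950 °C.
Spread: (-2.000) − (-5.300) = 3.300 °C = 5.94 °F.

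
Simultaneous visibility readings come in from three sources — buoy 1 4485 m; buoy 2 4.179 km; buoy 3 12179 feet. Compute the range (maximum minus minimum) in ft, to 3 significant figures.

buoy 1: 4485 m = 14714.57 ft.
buoy 2: 4.179 km = 13710.63 ft.
Spread: 14714.57 − 12179.00 = 2540 ft.

2540 ft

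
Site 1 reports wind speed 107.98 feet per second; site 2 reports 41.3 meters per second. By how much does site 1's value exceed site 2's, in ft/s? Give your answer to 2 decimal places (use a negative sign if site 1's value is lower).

-27.52 ft/s

site 2: 41.3 m/s = 135.4987 ft/s.
Difference: 107.9800 − 135.4987 = -27.52 ft/s.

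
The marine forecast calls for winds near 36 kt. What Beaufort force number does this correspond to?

Beaufort force 8

36 kt lies in the Beaufort 8 band (gale, 34–40 kt).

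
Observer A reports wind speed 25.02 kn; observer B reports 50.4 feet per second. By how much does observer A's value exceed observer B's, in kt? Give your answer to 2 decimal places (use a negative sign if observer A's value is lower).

-4.84 kt

observer B: 50.4 ft/s = 29.8612 kt.
Difference: 25.0200 − 29.8612 = -4.84 kt.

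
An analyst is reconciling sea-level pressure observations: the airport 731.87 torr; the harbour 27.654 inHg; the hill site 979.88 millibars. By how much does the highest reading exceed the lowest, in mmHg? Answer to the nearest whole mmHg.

the harbour: 27.654 inHg = 702.41 mmHg.
the hill site: 979.88 mb = 734.97 mmHg.
Spread: 734.97 − 702.41 = 33 mmHg.

33 mmHg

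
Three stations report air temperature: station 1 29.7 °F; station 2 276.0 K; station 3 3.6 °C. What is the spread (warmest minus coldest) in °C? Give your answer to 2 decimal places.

4.88 °C

station 1: 29.7 °F = -1.278 °C.
station 2: 276.0 K = 2.850 °C.
Spread: 3.600 − (-1.278) = 4.878 °C.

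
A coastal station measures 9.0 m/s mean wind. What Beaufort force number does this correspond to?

9.0 m/s lies in the Beaufort 5 band (fresh breeze, 8.0–10.7 m/s).

Beaufort force 5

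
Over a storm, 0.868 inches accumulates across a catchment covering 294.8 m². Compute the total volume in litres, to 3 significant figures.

6500 litres

Depth: 0.868 in × 25.4 = 22.0472 mm.
1 mm over 1 m² is 1 L, so volume = 22.0472 × 294.8 = 6499.5146 L ≈ 6500 L.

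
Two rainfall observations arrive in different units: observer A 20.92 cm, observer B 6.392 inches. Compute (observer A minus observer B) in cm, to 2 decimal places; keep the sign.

4.68 cm

observer B: 6.392 in = 16.2357 cm.
Difference: 20.9200 − 16.2357 = 4.68 cm.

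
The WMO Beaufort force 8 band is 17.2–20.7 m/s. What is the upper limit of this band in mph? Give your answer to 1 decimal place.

17.2–20.7 m/s × 2.237 = 38.5–46.3 mph.

46.3 mph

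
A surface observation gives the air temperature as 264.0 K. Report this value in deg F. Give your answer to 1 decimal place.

15.5 °F

First to °C: -9.15 °C.
Then to °F: 15.5 °F.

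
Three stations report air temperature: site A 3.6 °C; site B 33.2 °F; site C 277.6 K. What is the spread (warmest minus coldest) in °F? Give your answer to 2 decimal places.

site B: 33.2 °F = 0.667 °C.
site C: 277.6 K = 4.450 °C.
Spread: 4.450 − 0.667 = 3.783 °C = 6.81 °F.

6.81 °F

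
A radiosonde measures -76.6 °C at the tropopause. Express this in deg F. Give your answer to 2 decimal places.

-105.88 °F

°F = °C × 9/5 + 32 = -76.6 × 1.8 + 32 = -105.88 °F.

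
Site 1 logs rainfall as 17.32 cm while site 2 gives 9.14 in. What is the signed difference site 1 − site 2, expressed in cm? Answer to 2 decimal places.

site 2: 9.14 in = 23.2156 cm.
Difference: 17.3200 − 23.2156 = -5.90 cm.

-5.90 cm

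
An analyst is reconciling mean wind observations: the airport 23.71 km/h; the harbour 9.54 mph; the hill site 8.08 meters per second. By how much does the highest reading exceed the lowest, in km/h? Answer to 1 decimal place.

13.7 km/h

the harbour: 9.54 mph = 15.353 km/h.
the hill site: 8.08 m/s = 29.088 km/h.
Spread: 29.088 − 15.353 = 13.7 km/h.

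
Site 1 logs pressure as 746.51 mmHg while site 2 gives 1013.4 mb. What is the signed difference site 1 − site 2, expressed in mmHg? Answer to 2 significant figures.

-14 mmHg

site 2: 1013.4 mb = 760.11 mmHg.
Difference: 746.51 − 760.11 = -14 mmHg.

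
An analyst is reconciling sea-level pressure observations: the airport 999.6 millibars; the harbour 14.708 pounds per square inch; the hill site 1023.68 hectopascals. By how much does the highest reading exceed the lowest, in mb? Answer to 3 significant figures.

the harbour: 14.708 psi = 1014.081 mb.
the hill site: 1023.68 hPa = 1023.680 mb.
Spread: 1023.680 − 999.600 = 24.1 mb.

24.1 mb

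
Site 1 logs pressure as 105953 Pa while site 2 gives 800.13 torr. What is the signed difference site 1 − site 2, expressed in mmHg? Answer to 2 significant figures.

site 1: 105953 Pa = 794.713 mmHg.
Difference: 794.713 − 800.130 = -5.4 mmHg.

-5.4 mmHg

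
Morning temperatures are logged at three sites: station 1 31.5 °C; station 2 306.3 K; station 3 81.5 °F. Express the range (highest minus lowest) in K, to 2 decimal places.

station 2: 306.3 K = 33.150 °C.
station 3: 81.5 °F = 27.500 °C.
Spread: 33.150 − 27.500 = 5.650 °C.

5.65 K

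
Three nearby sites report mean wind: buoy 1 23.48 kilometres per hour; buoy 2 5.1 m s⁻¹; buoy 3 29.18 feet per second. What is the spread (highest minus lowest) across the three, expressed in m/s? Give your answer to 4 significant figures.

3.794 m/s

buoy 1: 23.48 km/h = 6.52222 m/s.
buoy 3: 29.18 ft/s = 8.89406 m/s.
Spread: 8.89406 − 5.10000 = 3.794 m/s.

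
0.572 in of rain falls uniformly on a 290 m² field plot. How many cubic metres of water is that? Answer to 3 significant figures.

Depth: 0.572 in × 25.4 = 14.5288 mm.
1 mm over 1 m² is 1 L, so volume = 14.5288 × 290 = 4213.352 L = 4.21 m³.

4.21 cubic metres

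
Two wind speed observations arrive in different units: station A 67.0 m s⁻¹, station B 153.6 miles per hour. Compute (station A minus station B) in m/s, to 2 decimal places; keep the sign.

station B: 153.6 mph = 68.6653 m/s.
Difference: 67.0000 − 68.6653 = -1.67 m/s.

-1.67 m/s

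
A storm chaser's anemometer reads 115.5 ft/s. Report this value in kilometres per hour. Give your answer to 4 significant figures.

126.7 km/h

1 ft/s = 1.09728 km/h, so 115.5 × 1.09728 = 126.7 km/h.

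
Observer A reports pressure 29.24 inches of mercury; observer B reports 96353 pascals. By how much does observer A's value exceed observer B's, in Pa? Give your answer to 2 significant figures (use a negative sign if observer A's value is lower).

observer A: 29.24 inHg = 99018.01 Pa.
Difference: 99018.01 − 96353.00 = 2700 Pa.

2700 Pa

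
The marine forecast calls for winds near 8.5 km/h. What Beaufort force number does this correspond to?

8.5 km/h = 2.4 m/s, which is Beaufort 2 (light breeze, 1.6–3.3 m/s).

Beaufort force 2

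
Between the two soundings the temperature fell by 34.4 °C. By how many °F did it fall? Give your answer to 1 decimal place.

61.9 °F

A change of 1 °C equals a change of 1.8 °F: Δ°F = 34.4 × 1.8 = 61.9 °F.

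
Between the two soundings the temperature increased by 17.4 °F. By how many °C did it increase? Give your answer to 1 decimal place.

Converting a difference, only the 9/5 scale factor applies: Δ°C = 17.4 × 0.5556 = 9.7 °C.

9.7 °C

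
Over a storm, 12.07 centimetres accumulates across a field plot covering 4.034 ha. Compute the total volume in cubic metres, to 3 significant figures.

4870 cubic metres

Depth: 12.07 cm × 10 = 120.7 mm.
Area: 4.034 ha = 40340 m².
1 mm over 1 m² is 1 L, so volume = 120.7 × 40340 = 4869038 L = 4870 m³.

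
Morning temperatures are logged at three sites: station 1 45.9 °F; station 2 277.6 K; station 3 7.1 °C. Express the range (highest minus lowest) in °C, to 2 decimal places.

3.27 °C

station 1: 45.9 °F = 7.722 °C.
station 2: 277.6 K = 4.450 °C.
Spread: 7.722 − 4.450 = 3.272 °C.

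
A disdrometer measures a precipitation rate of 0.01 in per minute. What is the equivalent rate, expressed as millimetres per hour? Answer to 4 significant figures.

15.24 mm/hour

0.01 in/minute × 25.4 mm/in × 60 minute/hour = 15.24 mm/hour.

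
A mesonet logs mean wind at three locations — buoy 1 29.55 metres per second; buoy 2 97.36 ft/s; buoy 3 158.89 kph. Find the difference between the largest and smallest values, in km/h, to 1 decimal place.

52.5 km/h

buoy 1: 29.55 m/s = 106.380 km/h.
buoy 2: 97.36 ft/s = 106.831 km/h.
Spread: 158.890 − 106.380 = 52.5 km/h.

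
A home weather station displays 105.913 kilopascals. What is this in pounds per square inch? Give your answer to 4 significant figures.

15.36 psi

1 kPa = 0.145038 psi, so 105.913 × 0.145038 = 15.36 psi.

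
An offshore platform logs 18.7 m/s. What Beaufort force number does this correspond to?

18.7 m/s lies in the Beaufort 8 band (gale, 17.2–20.7 m/s).

Beaufort force 8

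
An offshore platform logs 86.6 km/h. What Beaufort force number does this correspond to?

Beaufort force 9

86.6 km/h = 24.1 m/s, which is Beaufort 9 (strong gale, 20.8–24.4 m/s).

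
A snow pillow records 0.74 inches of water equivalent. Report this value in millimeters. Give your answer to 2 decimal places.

18.80 mm

1 in = 25.4 mm, so 0.74 × 25.4 = 18.80 mm.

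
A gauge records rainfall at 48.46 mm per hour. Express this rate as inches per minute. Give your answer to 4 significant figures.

48.46 mm/hour × 0.0393701 in/mm × 0.0166667 hour/minute = 0.03180 in/minute.

0.03180 in/minute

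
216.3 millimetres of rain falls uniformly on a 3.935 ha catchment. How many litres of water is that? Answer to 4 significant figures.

8511000 litres

Area: 3.935 ha = 39350 m².
1 mm over 1 m² is 1 L, so volume = 216.3 × 39350 = 8511405 L ≈ 8511000 L.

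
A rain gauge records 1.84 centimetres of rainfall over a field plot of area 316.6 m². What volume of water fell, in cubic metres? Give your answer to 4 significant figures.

Depth: 1.84 cm × 10 = 18.4 mm.
1 mm over 1 m² is 1 L, so volume = 18.4 × 316.6 = 5825.44 L = 5.825 m³.

5.825 cubic metres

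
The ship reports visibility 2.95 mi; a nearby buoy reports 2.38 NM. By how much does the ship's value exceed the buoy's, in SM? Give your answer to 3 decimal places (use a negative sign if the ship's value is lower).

0.211 SM

the buoy: 2.38 nmi = 2.73886 SM.
Difference: 2.95000 − 2.73886 = 0.211 SM.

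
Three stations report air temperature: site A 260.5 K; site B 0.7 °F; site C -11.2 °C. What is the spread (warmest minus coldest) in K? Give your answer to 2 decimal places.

6.19 K

site A: 260.5 K = -12.650 °C.
site B: 0.7 °F = -17.389 °C.
Spread: (-11.200) − (-17.389) = 6.189 °C.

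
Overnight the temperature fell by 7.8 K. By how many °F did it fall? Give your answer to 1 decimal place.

For a temperature change the 32° offset cancels: Δ°F = 7.8 × 1.8 = 14.0 °F.

14.0 °F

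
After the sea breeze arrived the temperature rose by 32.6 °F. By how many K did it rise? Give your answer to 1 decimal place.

For a temperature change the 32° offset cancels: ΔK = 32.6 × 0.5556 = 18.1 K.

18.1 K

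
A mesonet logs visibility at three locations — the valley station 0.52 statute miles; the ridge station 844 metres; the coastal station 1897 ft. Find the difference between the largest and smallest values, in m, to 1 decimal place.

the valley station: 0.52 SM = 836.859 m.
the coastal station: 1897 ft = 578.206 m.
Spread: 844.000 − 578.206 = 265.8 m.

265.8 m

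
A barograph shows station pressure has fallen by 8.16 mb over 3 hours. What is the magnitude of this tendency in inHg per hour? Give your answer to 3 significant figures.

0.0803 inHg per hour

8.16 mb / 3 h × 0.02953 inHg/mb = 0.0803 inHg/h.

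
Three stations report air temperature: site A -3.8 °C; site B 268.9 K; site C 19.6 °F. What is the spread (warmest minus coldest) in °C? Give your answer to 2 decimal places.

3.09 °C

site B: 268.9 K = -4.250 °C.
site C: 19.6 °F = -6.889 °C.
Spread: (-3.800) − (-6.889) = 3.089 °C.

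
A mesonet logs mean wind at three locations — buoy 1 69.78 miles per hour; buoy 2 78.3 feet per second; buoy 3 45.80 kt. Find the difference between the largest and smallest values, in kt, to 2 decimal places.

buoy 1: 69.78 mph = 60.6372 kt.
buoy 2: 78.3 ft/s = 46.3915 kt.
Spread: 60.6372 − 45.8000 = 14.84 kt.

14.84 kt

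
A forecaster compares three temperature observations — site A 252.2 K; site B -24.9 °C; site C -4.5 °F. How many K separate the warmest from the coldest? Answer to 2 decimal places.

4.62 K

site A: 252.2 K = -20.950 °C.
site C: -4.5 °F = -20.278 °C.
Spread: (-20.278) − (-24.900) = 4.622 °C.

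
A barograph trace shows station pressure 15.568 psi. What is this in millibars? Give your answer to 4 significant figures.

1 psi = 68.9476 mb, so 15.568 × 68.9476 = 1073 mb.

1073 mb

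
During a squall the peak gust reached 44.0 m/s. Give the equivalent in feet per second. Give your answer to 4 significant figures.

144.4 ft/s

1 m/s = 3.28084 ft/s, so 44.0 × 3.28084 = 144.4 ft/s.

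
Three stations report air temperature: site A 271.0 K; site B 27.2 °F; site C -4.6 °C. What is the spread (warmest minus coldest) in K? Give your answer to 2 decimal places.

site A: 271.0 K = -2.150 °C.
site B: 27.2 °F = -2.667 °C.
Spread: (-2.150) − (-4.600) = 2.450 °C.

2.45 K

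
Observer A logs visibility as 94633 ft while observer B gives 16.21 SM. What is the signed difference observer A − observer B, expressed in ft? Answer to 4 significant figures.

observer B: 16.21 SM = 85588.80 ft.
Difference: 94633.00 − 85588.80 = 9044 ft.

9044 ft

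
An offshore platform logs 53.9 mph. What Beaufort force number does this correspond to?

Beaufort force 9

53.9 mph = 24.1 m/s, which is Beaufort 9 (strong gale, 20.8–24.4 m/s).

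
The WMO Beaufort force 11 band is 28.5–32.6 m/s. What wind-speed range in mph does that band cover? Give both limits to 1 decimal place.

63.8 to 72.9 mph

28.5–32.6 m/s × 2.237 = 63.8–72.9 mph.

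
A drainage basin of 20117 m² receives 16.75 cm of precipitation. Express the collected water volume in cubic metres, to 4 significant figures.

3370 cubic metres

Depth: 16.75 cm × 10 = 167.5 mm.
1 mm over 1 m² is 1 L, so volume = 167.5 × 20117 = 3369597.5 L = 3370 m³.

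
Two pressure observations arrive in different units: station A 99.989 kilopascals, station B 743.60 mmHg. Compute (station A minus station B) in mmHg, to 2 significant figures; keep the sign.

6.4 mmHg

station A: 99.989 kPa = 749.979 mmHg.
Difference: 749.979 − 743.600 = 6.4 mmHg.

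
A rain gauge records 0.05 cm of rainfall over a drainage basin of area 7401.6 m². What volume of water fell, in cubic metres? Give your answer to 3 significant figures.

Depth: 0.05 cm × 10 = 0.5 mm.
1 mm over 1 m² is 1 L, so volume = 0.5 × 7401.6 = 3700.8 L = 3.70 m³.

3.70 cubic metres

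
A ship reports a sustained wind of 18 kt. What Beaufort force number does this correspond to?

18 kt lies in the Beaufort 5 band (fresh breeze, 17–21 kt).

Beaufort force 5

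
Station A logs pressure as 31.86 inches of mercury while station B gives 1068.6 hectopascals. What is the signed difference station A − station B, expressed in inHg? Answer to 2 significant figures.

station B: 1068.6 hPa = 31.5557 inHg.
Difference: 31.8600 − 31.5557 = 0.30 inHg.

0.30 inHg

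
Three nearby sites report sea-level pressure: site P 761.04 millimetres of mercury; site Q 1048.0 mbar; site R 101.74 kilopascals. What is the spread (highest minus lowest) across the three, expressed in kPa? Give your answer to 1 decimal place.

3.3 kPa

site P: 761.04 mmHg = 101.464 kPa.
site Q: 1048.0 mb = 104.800 kPa.
Spread: 104.800 − 101.464 = 3.3 kPa.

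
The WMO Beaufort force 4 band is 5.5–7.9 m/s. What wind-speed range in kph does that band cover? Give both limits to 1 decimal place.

5.5–7.9 m/s × 3.6 = 19.8–28.4 km/h.

19.8 to 28.4 km/h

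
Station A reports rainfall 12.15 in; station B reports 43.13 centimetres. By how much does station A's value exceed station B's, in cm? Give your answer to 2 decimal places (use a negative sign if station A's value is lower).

station A: 12.15 in = 30.8610 cm.
Difference: 30.8610 − 43.1300 = -12.27 cm.

-12.27 cm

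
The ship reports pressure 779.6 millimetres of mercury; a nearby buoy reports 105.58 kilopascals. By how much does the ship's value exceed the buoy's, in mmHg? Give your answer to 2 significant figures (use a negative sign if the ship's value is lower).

the buoy: 105.58 kPa = 791.92 mmHg.
Difference: 779.60 − 791.92 = -12 mmHg.

-12 mmHg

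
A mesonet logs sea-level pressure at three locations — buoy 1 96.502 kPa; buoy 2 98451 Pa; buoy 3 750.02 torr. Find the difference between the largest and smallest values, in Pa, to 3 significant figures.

3490 Pa

buoy 1: 96.502 kPa = 96502.00 Pa.
buoy 3: 750.02 mmHg = 99994.46 Pa.
Spread: 99994.46 − 96502.00 = 3490 Pa.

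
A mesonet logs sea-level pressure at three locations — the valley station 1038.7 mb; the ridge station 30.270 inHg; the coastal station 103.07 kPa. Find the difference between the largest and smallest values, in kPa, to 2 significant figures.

1.4 kPa

the valley station: 1038.7 mb = 103.870 kPa.
the ridge station: 30.270 inHg = 102.506 kPa.
Spread: 103.870 − 102.506 = 1.4 kPa.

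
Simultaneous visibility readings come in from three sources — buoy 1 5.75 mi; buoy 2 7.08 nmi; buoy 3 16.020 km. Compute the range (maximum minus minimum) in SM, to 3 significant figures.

4.20 SM

buoy 2: 7.08 nmi = 8.1475 SM.
buoy 3: 16.020 km = 9.9544 SM.
Spread: 9.9544 − 5.7500 = 4.20 SM.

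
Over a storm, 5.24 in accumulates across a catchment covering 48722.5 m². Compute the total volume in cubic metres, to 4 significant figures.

Depth: 5.24 in × 25.4 = 133.096 mm.
1 mm over 1 m² is 1 L, so volume = 133.096 × 48722.5 = 6484769.9 L = 6485 m³.

6485 cubic metres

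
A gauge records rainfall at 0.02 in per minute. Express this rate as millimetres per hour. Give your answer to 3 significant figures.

0.02 in/minute × 25.4 mm/in × 60 minute/hour = 30.5 mm/hour.

30.5 mm/hour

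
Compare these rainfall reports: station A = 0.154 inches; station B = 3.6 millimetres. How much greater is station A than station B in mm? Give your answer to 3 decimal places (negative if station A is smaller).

0.312 mm

station A: 0.154 in = 3.91160 mm.
Difference: 3.91160 − 3.60000 = 0.312 mm.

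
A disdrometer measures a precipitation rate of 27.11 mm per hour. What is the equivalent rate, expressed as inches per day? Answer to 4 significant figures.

27.11 mm/hour × 0.0393701 in/mm × 24 hour/day = 25.62 in/day.

25.62 in/day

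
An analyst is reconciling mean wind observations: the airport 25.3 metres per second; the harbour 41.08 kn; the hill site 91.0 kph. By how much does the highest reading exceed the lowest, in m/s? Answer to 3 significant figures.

the harbour: 41.08 kt = 21.1334 m/s.
the hill site: 91.0 km/h = 25.2778 m/s.
Spread: 25.3000 − 21.1334 = 4.17 m/s.

4.17 m/s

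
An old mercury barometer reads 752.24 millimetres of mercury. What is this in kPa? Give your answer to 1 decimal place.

100.3 kPa

1 mmHg = 0.133322 kPa, so 752.24 × 0.133322 = 100.3 kPa.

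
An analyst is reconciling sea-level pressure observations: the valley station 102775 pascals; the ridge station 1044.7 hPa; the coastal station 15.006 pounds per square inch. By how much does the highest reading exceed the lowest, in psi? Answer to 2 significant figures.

the valley station: 102775 Pa = 14.9063 psi.
the ridge station: 1044.7 hPa = 15.1521 psi.
Spread: 15.1521 − 14.9063 = 0.25 psi.

0.25 psi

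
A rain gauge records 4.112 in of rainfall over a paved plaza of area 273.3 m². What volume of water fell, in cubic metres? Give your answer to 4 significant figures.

Depth: 4.112 in × 25.4 = 104.4448 mm.
1 mm over 1 m² is 1 L, so volume = 104.4448 × 273.3 = 28544.764 L = 28.54 m³.

28.54 cubic metres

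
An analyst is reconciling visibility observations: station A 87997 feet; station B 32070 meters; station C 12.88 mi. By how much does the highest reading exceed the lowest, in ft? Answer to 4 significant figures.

station B: 32070 m = 105216.54 ft.
station C: 12.88 SM = 68006.40 ft.
Spread: 105216.54 − 68006.40 = 37210 ft.

37210 ft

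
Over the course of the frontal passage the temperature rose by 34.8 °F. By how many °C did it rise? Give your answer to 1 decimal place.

For a temperature change the 32° offset cancels: Δ°C = 34.8 × 0.5556 = 19.3 °C.

19.3 °C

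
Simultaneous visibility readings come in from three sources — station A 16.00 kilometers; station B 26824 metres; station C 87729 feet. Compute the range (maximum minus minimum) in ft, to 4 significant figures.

35510 ft

station A: 16.00 km = 52493.44 ft.
station B: 26824 m = 88005.25 ft.
Spread: 88005.25 − 52493.44 = 35510 ft.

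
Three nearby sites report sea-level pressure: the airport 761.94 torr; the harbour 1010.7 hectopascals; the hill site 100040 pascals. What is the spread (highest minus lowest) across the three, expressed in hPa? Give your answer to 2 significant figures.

the airport: 761.94 mmHg = 1015.84 hPa.
the hill site: 100040 Pa = 1000.40 hPa.
Spread: 1015.84 − 1000.40 = 15 hPa.

15 hPa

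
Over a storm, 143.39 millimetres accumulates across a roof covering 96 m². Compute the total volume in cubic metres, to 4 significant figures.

13.77 cubic metres

1 mm over 1 m² is 1 L, so volume = 143.39 × 96 = 13765.44 L = 13.77 m³.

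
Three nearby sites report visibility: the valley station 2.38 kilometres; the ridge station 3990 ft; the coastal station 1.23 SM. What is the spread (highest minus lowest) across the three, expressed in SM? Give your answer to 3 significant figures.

0.723 SM

the valley station: 2.38 km = 1.47886 SM.
the ridge station: 3990 ft = 0.75568 SM.
Spread: 1.47886 − 0.75568 = 0.723 SM.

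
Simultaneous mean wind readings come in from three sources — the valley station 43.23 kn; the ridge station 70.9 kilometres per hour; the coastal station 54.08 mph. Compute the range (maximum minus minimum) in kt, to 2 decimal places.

the ridge station: 70.9 km/h = 38.2829 kt.
the coastal station: 54.08 mph = 46.9942 kt.
Spread: 46.9942 − 38.2829 = 8.71 kt.

8.71 kt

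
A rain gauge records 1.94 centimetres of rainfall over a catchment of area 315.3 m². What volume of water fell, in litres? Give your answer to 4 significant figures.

Depth: 1.94 cm × 10 = 19.4 mm.
1 mm over 1 m² is 1 L, so volume = 19.4 × 315.3 = 6116.82 L ≈ 6117 L.

6117 litres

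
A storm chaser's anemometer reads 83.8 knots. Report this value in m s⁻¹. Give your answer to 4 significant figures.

43.11 m/s

1 kt = 0.514444 m/s, so 83.8 × 0.514444 = 43.11 m/s.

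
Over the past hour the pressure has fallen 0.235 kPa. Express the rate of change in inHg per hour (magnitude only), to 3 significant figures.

0.235 kPa / 1 h × 0.2953 inHg/kPa = 0.0694 inHg/h.

0.0694 inHg per hour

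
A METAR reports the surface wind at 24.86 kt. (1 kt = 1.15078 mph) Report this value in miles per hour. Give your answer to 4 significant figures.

28.61 mph

1 kt = 1.15078 mph, so 24.86 × 1.15078 = 28.61 mph.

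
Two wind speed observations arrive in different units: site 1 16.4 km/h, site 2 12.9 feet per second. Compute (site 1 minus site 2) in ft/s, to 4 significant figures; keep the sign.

2.046 ft/s

site 1: 16.4 km/h = 14.94605 ft/s.
Difference: 14.94605 − 12.90000 = 2.046 ft/s.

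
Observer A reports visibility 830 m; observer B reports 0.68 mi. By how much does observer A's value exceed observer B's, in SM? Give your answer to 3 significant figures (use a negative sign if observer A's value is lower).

observer A: 830 m = 0.51574 SM.
Difference: 0.51574 − 0.68000 = -0.164 SM.

-0.164 SM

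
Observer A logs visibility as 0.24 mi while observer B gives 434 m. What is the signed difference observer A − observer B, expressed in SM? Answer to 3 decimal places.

observer B: 434 m = 0.26968 SM.
Difference: 0.24000 − 0.26968 = -0.030 SM.

-0.030 SM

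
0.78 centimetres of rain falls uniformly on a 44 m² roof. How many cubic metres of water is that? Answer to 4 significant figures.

Depth: 0.78 cm × 10 = 7.8 mm.
1 mm over 1 m² is 1 L, so volume = 7.8 × 44 = 343.2 L = 0.3432 m³.

0.3432 cubic metres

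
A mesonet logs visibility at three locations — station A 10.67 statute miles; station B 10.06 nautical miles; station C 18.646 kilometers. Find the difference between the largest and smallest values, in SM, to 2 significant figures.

0.92 SM

station B: 10.06 nmi = 11.5768 SM.
station C: 18.646 km = 11.5861 SM.
Spread: 11.5861 − 10.6700 = 0.92 SM.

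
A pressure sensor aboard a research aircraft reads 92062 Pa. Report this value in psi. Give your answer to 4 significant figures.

13.35 psi

1 Pa = 0.000145038 psi, so 92062 × 0.000145038 = 13.35 psi.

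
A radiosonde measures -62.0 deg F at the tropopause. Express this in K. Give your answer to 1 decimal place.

220.9 K

First to °C: -52.22 °C.
Then to K: 220.9 K.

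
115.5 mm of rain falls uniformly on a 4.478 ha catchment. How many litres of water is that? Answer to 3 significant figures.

5170000 litres

Area: 4.478 ha = 44780 m².
1 mm over 1 m² is 1 L, so volume = 115.5 × 44780 = 5172090 L ≈ 5170000 L.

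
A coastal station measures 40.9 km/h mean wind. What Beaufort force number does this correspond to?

Beaufort force 6

40.9 km/h = 11.4 m/s, which is Beaufort 6 (strong breeze, 10.8–13.8 m/s).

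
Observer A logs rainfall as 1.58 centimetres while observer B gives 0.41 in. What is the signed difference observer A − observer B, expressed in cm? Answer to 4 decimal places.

observer B: 0.41 in = 1.041400 cm.
Difference: 1.580000 − 1.041400 = 0.5386 cm.

0.5386 cm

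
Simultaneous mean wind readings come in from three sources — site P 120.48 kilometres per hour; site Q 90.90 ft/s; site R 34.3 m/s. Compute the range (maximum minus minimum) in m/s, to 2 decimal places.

6.59 m/s

site P: 120.48 km/h = 33.4667 m/s.
site Q: 90.90 ft/s = 27.7063 m/s.
Spread: 34.3000 − 27.7063 = 6.59 m/s.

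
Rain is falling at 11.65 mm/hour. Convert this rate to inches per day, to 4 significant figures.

11.01 in/day

11.65 mm/hour × 0.0393701 in/mm × 24 hour/day = 11.01 in/day.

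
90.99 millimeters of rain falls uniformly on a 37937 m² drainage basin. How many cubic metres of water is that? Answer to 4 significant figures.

3452 cubic metres

1 mm over 1 m² is 1 L, so volume = 90.99 × 37937 = 3451887.6 L = 3452 m³.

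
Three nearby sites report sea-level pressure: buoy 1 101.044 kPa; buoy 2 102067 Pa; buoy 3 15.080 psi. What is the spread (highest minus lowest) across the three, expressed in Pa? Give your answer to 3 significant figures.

2930 Pa

buoy 1: 101.044 kPa = 101044.00 Pa.
buoy 3: 15.080 psi = 103972.94 Pa.
Spread: 103972.94 − 101044.00 = 2930 Pa.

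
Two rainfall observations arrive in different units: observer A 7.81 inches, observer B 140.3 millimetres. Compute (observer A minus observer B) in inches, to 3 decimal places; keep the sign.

2.286 in

observer B: 140.3 mm = 5.52362 in.
Difference: 7.81000 − 5.52362 = 2.286 in.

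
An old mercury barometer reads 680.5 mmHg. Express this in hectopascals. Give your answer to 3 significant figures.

1 mmHg = 1.33322 hPa, so 680.5 × 1.33322 = 907 hPa.

907 hPa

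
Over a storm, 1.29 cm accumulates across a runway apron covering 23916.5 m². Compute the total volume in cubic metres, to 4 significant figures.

Depth: 1.29 cm × 10 = 12.9 mm.
1 mm over 1 m² is 1 L, so volume = 12.9 × 23916.5 = 308522.85 L = 308.5 m³.

308.5 cubic metres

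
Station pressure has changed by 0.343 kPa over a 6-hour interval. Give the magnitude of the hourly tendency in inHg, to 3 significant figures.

0.343 kPa / 6 h × 0.2953 inHg/kPa = 0.0169 inHg/h.

0.0169 inHg per hour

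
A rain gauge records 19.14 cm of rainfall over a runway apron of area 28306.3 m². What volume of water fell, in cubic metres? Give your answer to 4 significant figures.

5418 cubic metres

Depth: 19.14 cm × 10 = 191.4 mm.
1 mm over 1 m² is 1 L, so volume = 191.4 × 28306.3 = 5417825.8 L = 5418 m³.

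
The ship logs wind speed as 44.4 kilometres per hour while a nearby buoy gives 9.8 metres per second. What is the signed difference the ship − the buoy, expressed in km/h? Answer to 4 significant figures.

9.120 km/h

the buoy: 9.8 m/s = 35.28000 km/h.
Difference: 44.40000 − 35.28000 = 9.120 km/h.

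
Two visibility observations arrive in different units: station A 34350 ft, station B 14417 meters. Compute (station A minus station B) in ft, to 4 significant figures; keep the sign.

-12950 ft

station B: 14417 m = 47299.87 ft.
Difference: 34350.00 − 47299.87 = -12950 ft.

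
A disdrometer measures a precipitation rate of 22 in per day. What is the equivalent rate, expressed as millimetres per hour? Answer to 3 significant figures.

23.3 mm/hour

22 in/day × 25.4 mm/in × 0.0416667 day/hour = 23.3 mm/hour.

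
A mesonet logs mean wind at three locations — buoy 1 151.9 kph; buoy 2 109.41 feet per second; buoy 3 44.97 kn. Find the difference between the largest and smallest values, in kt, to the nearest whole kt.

buoy 1: 151.9 km/h = 82.02 kt.
buoy 2: 109.41 ft/s = 64.82 kt.
Spread: 82.02 − 44.97 = 37 kt.

37 kt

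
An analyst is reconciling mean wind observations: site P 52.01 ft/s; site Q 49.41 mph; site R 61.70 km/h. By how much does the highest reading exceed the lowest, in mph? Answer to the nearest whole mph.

14 mph

site P: 52.01 ft/s = 35.46 mph.
site R: 61.70 km/h = 38.34 mph.
Spread: 49.41 − 35.46 = 14 mph.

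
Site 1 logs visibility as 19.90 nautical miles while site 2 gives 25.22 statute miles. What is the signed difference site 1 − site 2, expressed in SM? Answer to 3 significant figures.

site 1: 19.90 nmi = 22.9005 SM.
Difference: 22.9005 − 25.2200 = -2.32 SM.

-2.32 SM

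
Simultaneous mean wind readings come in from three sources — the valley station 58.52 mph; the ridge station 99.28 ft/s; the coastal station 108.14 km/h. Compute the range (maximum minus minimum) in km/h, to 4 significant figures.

14.76 km/h

the valley station: 58.52 mph = 94.1788 km/h.
the ridge station: 99.28 ft/s = 108.9380 km/h.
Spread: 108.9380 − 94.1788 = 14.76 km/h.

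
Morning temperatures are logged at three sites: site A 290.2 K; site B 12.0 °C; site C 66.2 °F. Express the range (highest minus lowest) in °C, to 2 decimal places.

7.00 °C

site A: 290.2 K = 17.050 °C.
site C: 66.2 °F = 19.000 °C.
Spread: 19.000 − 12.000 = 7.000 °C.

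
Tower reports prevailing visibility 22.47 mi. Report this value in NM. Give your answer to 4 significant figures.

19.53 nmi

1 SM = 0.868976 nmi, so 22.47 × 0.868976 = 19.53 nmi.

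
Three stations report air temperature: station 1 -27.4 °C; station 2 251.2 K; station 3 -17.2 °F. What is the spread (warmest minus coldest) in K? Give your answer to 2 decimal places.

station 2: 251.2 K = -21.950 °C.
station 3: -17.2 °F = -27.333 °C.
Spread: (-21.950) − (-27.400) = 5.450 °C.

5.45 K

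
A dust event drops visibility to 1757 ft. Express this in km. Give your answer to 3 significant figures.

1 ft = 0.0003048 km, so 1757 × 0.0003048 = 0.536 km.

0.536 km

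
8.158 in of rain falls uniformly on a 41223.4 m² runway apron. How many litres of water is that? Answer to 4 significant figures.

8542000 litres

Depth: 8.158 in × 25.4 = 207.2132 mm.
1 mm over 1 m² is 1 L, so volume = 207.2132 × 41223.4 = 8542032.6 L ≈ 8542000 L.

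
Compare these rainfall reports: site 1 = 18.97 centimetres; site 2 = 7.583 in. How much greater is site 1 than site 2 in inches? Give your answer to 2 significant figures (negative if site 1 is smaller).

site 1: 18.97 cm = 7.4685 in.
Difference: 7.4685 − 7.5830 = -0.11 in.

-0.11 in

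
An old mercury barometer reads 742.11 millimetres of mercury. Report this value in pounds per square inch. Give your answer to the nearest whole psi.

14 psi

1 mmHg = 0.0193368 psi, so 742.11 × 0.0193368 = 14 psi.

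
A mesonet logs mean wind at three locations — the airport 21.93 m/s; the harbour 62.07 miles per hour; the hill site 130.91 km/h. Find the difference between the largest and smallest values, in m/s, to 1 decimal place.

14.4 m/s

the harbour: 62.07 mph = 27.748 m/s.
the hill site: 130.91 km/h = 36.364 m/s.
Spread: 36.364 − 21.930 = 14.4 m/s.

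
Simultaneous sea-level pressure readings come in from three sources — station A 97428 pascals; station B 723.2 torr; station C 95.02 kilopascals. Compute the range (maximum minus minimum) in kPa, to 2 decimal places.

station A: 97428 Pa = 97.4280 kPa.
station B: 723.2 mmHg = 96.4188 kPa.
Spread: 97.4280 − 95.0200 = 2.41 kPa.

2.41 kPa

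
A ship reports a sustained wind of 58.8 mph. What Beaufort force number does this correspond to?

58.8 mph = 26.3 m/s, which is Beaufort 10 (storm, 24.5–28.4 m/s).

Beaufort force 10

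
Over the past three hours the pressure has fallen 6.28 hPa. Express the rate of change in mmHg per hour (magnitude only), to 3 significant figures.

1.57 mmHg per hour

6.28 hPa / 3 h × 0.750062 mmHg/hPa = 1.57 mmHg/h.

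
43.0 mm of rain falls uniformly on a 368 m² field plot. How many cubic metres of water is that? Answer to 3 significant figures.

1 mm over 1 m² is 1 L, so volume = 43 × 368 = 15824 L = 15.8 m³.

15.8 cubic metres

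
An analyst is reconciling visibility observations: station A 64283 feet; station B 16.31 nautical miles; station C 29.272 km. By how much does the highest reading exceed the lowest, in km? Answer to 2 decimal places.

10.61 km

station A: 64283 ft = 19.5935 km.
station B: 16.31 nmi = 30.2061 km.
Spread: 30.2061 − 19.5935 = 10.61 km.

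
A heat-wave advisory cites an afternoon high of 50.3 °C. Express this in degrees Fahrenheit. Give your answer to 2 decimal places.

°F = °C × 9/5 + 32 = 50.3 × 1.8 + 32 = 122.54 °F.

122.54 °F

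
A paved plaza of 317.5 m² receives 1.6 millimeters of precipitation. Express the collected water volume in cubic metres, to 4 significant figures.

0.5080 cubic metres

1 mm over 1 m² is 1 L, so volume = 1.6 × 317.5 = 508 L = 0.5080 m³.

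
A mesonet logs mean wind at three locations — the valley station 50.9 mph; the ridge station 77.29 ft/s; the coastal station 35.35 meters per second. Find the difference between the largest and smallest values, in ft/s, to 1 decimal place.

41.3 ft/s

the valley station: 50.9 mph = 74.653 ft/s.
the coastal station: 35.35 m/s = 115.978 ft/s.
Spread: 115.978 − 74.653 = 41.3 ft/s.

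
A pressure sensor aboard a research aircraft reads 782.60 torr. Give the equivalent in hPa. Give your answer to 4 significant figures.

1 mmHg = 1.33322 hPa, so 782.60 × 1.33322 = 1043 hPa.

1043 hPa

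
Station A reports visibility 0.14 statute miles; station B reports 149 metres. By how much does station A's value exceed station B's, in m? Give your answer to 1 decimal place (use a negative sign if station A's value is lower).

station A: 0.14 SM = 225.308 m.
Difference: 225.308 − 149.000 = 76.3 m.

76.3 m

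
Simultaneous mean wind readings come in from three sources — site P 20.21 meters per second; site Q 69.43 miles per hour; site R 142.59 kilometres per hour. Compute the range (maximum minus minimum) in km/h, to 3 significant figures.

site P: 20.21 m/s = 72.756 km/h.
site Q: 69.43 mph = 111.737 km/h.
Spread: 142.590 − 72.756 = 69.8 km/h.

69.8 km/h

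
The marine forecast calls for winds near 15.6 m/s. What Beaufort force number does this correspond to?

15.6 m/s lies in the Beaufort 7 band (near gale, 13.9–17.1 m/s).

Beaufort force 7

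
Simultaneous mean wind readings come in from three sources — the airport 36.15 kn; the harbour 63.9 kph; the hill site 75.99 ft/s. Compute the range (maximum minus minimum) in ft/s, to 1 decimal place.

the airport: 36.15 kt = 61.014 ft/s.
the harbour: 63.9 km/h = 58.235 ft/s.
Spread: 75.990 − 58.235 = 17.8 ft/s.

17.8 ft/s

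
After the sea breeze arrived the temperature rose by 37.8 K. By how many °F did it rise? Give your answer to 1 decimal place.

68.0 °F

A change of 1 °C equals a change of 1.8 °F: Δ°F = 37.8 × 1.8 = 68.0 °F.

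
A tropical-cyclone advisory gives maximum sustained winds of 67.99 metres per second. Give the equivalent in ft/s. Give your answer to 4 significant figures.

1 m/s = 3.28084 ft/s, so 67.99 × 3.28084 = 223.1 ft/s.

223.1 ft/s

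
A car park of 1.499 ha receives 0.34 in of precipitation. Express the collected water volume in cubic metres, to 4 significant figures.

129.5 cubic metres

Depth: 0.34 in × 25.4 = 8.636 mm.
Area: 1.499 ha = 14990 m².
1 mm over 1 m² is 1 L, so volume = 8.636 × 14990 = 129453.64 L = 129.5 m³.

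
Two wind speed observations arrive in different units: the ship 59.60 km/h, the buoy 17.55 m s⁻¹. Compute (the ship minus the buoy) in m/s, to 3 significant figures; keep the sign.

the ship: 59.60 km/h = 16.55556 m/s.
Difference: 16.55556 − 17.55000 = -0.994 m/s.

-0.994 m/s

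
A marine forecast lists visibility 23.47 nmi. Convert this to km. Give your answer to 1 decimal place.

1 nmi = 1.852 km, so 23.47 × 1.852 = 43.5 km.

43.5 km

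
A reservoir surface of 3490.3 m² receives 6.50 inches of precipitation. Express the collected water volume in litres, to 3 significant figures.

Depth: 6.50 in × 25.4 = 165.1 mm.
1 mm over 1 m² is 1 L, so volume = 165.1 × 3490.3 = 576248.53 L ≈ 576000 L.

576000 litres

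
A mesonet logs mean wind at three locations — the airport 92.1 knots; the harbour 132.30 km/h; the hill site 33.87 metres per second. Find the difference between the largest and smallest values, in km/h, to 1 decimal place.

the airport: 92.1 kt = 170.569 km/h.
the hill site: 33.87 m/s = 121.932 km/h.
Spread: 170.569 − 121.932 = 48.6 km/h.

48.6 km/h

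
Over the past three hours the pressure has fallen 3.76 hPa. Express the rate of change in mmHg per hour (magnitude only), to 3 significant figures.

3.76 hPa / 3 h × 0.750062 mmHg/hPa = 0.940 mmHg/h.

0.940 mmHg per hour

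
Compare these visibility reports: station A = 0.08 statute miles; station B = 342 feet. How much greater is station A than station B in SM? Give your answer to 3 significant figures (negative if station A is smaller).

0.0152 SM

station B: 342 ft = 0.064773 SM.
Difference: 0.080000 − 0.064773 = 0.0152 SM.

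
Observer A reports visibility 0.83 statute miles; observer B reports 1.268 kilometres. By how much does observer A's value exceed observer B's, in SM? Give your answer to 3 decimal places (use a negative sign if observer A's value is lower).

0.042 SM

observer B: 1.268 km = 0.78790 SM.
Difference: 0.83000 − 0.78790 = 0.042 SM.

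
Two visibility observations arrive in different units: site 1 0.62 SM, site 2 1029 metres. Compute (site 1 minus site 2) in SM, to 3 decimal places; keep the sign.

site 2: 1029 m = 0.63939 SM.
Difference: 0.62000 − 0.63939 = -0.019 SM.

-0.019 SM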